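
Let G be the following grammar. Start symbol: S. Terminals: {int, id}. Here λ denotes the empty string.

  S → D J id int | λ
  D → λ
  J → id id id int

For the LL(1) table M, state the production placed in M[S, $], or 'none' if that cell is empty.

S → λ

FIRST(D) = {λ}
FIRST(J) = {id}
FIRST(S) = {λ, id}  (via D J id int)
FOLLOW(S) includes $ since S is the start symbol.
FOLLOW(S): S appears on no right-hand side. Thus FOLLOW(S) = {$}.
For S → D J id int: FIRST(D J id int) = {id}, so it goes in M[S, t] for t ∈ {id}.
For S → λ: FIRST(λ) = {λ}, so it goes in M[S, t] for t ∈ {}; since λ ∈ FIRST, also for every t ∈ FOLLOW(S) = {$}.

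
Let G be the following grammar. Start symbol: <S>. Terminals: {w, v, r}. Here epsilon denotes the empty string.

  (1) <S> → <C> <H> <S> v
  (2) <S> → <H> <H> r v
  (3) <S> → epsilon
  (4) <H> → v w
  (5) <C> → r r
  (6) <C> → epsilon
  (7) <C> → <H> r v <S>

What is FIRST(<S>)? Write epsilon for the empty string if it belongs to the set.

FIRST(<H>) = {v}
FIRST(<C>) = {epsilon, r, v}  (via <H> r v <S>)
FIRST(<S>) = {epsilon, r, v}  (via <C> <H> <S> v, <H> <H> r v)

{epsilon, r, v}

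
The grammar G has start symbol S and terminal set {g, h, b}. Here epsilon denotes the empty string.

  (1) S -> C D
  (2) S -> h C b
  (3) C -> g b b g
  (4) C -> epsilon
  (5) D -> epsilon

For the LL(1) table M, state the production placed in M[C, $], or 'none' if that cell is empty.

FIRST(C) = {epsilon, g}
FIRST(D) = {epsilon}
FIRST(S) = {epsilon, g, h}  (via C D)
FOLLOW(S) includes $ since S is the start symbol.
FOLLOW(S): S appears on no right-hand side. Thus FOLLOW(S) = {$}.
FOLLOW(C): in S->C D, C is followed by D with FIRST {epsilon}; in S->C D, the suffix after C is nullable, so FOLLOW(C) ⊇ FOLLOW(S) = {$}; in S->h C b, C is followed by b with FIRST {b}. Thus FOLLOW(C) = {$, b}.
For C -> g b b g: FIRST(g b b g) = {g}, so it goes in M[C, t] for t ∈ {g}.
For C -> epsilon: FIRST(epsilon) = {epsilon}, so it goes in M[C, t] for t ∈ {}; since epsilon ∈ FIRST, also for every t ∈ FOLLOW(C) = {$, b}.

C -> epsilon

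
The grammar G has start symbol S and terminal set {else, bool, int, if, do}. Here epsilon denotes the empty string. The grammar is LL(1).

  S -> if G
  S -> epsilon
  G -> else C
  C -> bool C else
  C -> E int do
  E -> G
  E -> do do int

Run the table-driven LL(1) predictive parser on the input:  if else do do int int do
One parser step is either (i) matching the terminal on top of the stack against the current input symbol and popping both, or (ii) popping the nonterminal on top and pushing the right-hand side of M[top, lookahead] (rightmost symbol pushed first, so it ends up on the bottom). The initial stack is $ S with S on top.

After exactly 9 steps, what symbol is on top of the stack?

step 1: stack=$ S  input=if else do do int int do $  — expand S -> if G
step 2: stack=$ G if  input=if else do do int int do $  — match if
step 3: stack=$ G  input=else do do int int do $  — expand G -> else C
step 4: stack=$ C else  input=else do do int int do $  — match else
step 5: stack=$ C  input=do do int int do $  — expand C -> E int do
step 6: stack=$ do int E  input=do do int int do $  — expand E -> do do int
step 7: stack=$ do int int do do  input=do do int int do $  — match do
step 8: stack=$ do int int do  input=do int int do $  — match do
step 9: stack=$ do int int  input=int int do $  — match int
Stack after step 9: $ do int (top = int).

int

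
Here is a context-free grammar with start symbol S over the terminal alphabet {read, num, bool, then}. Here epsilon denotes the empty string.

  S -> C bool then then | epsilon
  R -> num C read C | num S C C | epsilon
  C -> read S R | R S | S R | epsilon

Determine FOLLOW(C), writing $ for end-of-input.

{bool, num, read}

FIRST(R): from R->num C read C we get {num}; from R->num S C C we get {num}; from R->epsilon we get {epsilon}. So FIRST(R) = {epsilon, num}.
FIRST(S): from S->C bool then then we get {bool, num, read}; from S->epsilon we get {epsilon}. So FIRST(S) = {epsilon, bool, num, read}.
FIRST(C): from C->read S R we get {read}; from C->R S we get {epsilon, bool, num, read}; from C->S R we get {epsilon, bool, num, read}; from C->epsilon we get {epsilon}. So FIRST(C) = {epsilon, bool, num, read}.
FOLLOW(S) includes $ since S is the start symbol.
FOLLOW(S): in R->num S C C, S is followed by C C with FIRST {epsilon, bool, num, read}; in R->num S C C, the suffix after S is nullable, so FOLLOW(S) ⊇ FOLLOW(R) = {bool, num, read}; in C->read S R, S is followed by R with FIRST {epsilon, num}; in C->read S R, the suffix after S is nullable, so FOLLOW(S) ⊇ FOLLOW(C) = {bool, num, read}; in C->R S, the suffix after S is empty, so FOLLOW(S) ⊇ FOLLOW(C) = {bool, num, read}; in C->S R, S is followed by R with FIRST {epsilon, num}; in C->S R, the suffix after S is nullable, so FOLLOW(S) ⊇ FOLLOW(C) = {bool, num, read}. Thus FOLLOW(S) = {$, bool, num, read}.
FOLLOW(R): in C->read S R, the suffix after R is empty, so FOLLOW(R) ⊇ FOLLOW(C) = {bool, num, read}; in C->R S, R is followed by S with FIRST {epsilon, bool, num, read}; in C->R S, the suffix after R is nullable, so FOLLOW(R) ⊇ FOLLOW(C) = {bool, num, read}; in C->S R, the suffix after R is empty, so FOLLOW(R) ⊇ FOLLOW(C) = {bool, num, read}. Thus FOLLOW(R) = {bool, num, read}.
FOLLOW(C): in S->C bool then then, C is followed by bool then then with FIRST {bool}; in R->num C read C (occurrence 1), C is followed by read C with FIRST {read}; in R->num C read C (occurrence 2), the suffix after C is empty, so FOLLOW(C) ⊇ FOLLOW(R) = {bool, num, read}; in R->num S C C (occurrence 1), C is followed by C with FIRST {epsilon, bool, num, read}; in R->num S C C (occurrence 1), the suffix after C is nullable, so FOLLOW(C) ⊇ FOLLOW(R) = {bool, num, read}; in R->num S C C (occurrence 2), the suffix after C is empty, so FOLLOW(C) ⊇ FOLLOW(R) = {bool, num, read}. Thus FOLLOW(C) = {bool, num, read}.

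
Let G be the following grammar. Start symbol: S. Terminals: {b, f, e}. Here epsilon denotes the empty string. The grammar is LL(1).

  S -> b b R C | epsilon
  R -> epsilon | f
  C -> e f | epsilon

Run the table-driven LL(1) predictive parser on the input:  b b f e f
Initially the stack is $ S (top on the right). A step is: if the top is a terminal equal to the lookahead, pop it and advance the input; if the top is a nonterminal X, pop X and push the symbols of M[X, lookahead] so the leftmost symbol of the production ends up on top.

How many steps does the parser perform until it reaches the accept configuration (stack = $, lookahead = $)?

     Stack      Input        Action
  1  $ S        b b f e f $  expand S -> b b R C
  2  $ C R b b  b b f e f $  match b
  3  $ C R b    b f e f $    match b
  4  $ C R      f e f $      expand R -> f
  5  $ C f      f e f $      match f
  6  $ C        e f $        expand C -> e f
  7  $ f e      e f $        match e
  8  $ f        f $          match f
Accept reached after 8 steps.

8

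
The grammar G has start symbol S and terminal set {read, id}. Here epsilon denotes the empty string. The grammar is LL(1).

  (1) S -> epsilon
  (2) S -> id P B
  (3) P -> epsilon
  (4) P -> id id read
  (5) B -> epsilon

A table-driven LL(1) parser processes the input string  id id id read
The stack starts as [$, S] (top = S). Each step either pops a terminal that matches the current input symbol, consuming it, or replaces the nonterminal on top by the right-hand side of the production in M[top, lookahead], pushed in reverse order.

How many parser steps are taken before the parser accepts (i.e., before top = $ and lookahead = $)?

step 1: stack=$ S  input=id id id read $  — expand S -> id P B
step 2: stack=$ B P id  input=id id id read $  — match id
step 3: stack=$ B P  input=id id read $  — expand P -> id id read
step 4: stack=$ B read id id  input=id id read $  — match id
step 5: stack=$ B read id  input=id read $  — match id
step 6: stack=$ B read  input=read $  — match read
step 7: stack=$ B  input=$  — expand B -> epsilon
Accept reached after 7 steps.

7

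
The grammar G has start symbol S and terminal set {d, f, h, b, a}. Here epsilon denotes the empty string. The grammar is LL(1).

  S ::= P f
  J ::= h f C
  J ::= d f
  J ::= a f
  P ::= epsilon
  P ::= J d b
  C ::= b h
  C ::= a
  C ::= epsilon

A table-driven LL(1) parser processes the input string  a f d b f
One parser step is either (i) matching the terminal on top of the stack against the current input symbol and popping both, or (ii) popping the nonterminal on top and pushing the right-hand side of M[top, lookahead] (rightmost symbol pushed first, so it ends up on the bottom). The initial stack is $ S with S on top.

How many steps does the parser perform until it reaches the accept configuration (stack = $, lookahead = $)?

8

step 1: stack=$ S  input=a f d b f $  — expand S ::= P f
step 2: stack=$ f P  input=a f d b f $  — expand P ::= J d b
step 3: stack=$ f b d J  input=a f d b f $  — expand J ::= a f
step 4: stack=$ f b d f a  input=a f d b f $  — match a
step 5: stack=$ f b d f  input=f d b f $  — match f
step 6: stack=$ f b d  input=d b f $  — match d
step 7: stack=$ f b  input=b f $  — match b
step 8: stack=$ f  input=f $  — match f
Accept reached after 8 steps.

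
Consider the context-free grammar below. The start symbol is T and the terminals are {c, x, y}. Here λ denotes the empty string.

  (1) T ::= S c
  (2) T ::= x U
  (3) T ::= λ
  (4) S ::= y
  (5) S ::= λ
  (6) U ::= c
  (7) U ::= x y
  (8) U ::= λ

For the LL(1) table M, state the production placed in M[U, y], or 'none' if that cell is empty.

none

FIRST(S): from S::=y we get {y}; from S::=λ we get {λ}. So FIRST(S) = {λ, y}.
FIRST(U): from U::=c we get {c}; from U::=x y we get {x}; from U::=λ we get {λ}. So FIRST(U) = {λ, c, x}.
FIRST(T): from T::=S c we get {c, y}; from T::=x U we get {x}; from T::=λ we get {λ}. So FIRST(T) = {λ, c, x, y}.
FOLLOW(T) includes $ since T is the start symbol.
FOLLOW(T): T appears on no right-hand side. Thus FOLLOW(T) = {$}.
FOLLOW(U): in T::=x U, the suffix after U is empty, so FOLLOW(U) ⊇ FOLLOW(T) = {$}. Thus FOLLOW(U) = {$}.
For U ::= c: FIRST(c) = {c}, so it goes in M[U, t] for t ∈ {c}.
For U ::= x y: FIRST(x y) = {x}, so it goes in M[U, t] for t ∈ {x}.
For U ::= λ: FIRST(λ) = {λ}, so it goes in M[U, t] for t ∈ {}; since λ ∈ FIRST, also for every t ∈ FOLLOW(U) = {$}.
None of these place a production in M[U, y].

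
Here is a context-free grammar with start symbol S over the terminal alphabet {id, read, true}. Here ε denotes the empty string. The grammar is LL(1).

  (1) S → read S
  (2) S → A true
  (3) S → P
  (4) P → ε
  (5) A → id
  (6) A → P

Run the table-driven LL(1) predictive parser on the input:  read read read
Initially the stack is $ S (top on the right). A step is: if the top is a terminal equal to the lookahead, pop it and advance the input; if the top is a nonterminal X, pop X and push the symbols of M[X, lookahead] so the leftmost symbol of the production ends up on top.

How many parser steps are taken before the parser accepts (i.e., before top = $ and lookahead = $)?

     Stack     Input             Action
  1  $ S       read read read $  expand S → read S
  2  $ S read  read read read $  match read
  3  $ S       read read $       expand S → read S
  4  $ S read  read read $       match read
  5  $ S       read $            expand S → read S
  6  $ S read  read $            match read
  7  $ S       $                 expand S → P
  8  $ P       $                 expand P → ε
Accept reached after 8 steps.

8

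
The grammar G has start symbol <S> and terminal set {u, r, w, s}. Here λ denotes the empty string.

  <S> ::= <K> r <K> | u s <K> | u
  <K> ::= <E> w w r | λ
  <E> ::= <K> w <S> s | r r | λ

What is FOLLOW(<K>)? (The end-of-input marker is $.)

{$, r, s, w}

FIRST(<S>) = {r, u, w}  (via <K> r <K>)
FIRST(<K>) = {λ, r, w}  (via <E> w w r)
FIRST(<E>) = {λ, r, w}  (via <K> w <S> s)
FOLLOW(<S>) includes $ since <S> is the start symbol.
FOLLOW(<S>): in <E>::=<K> w <S> s, <S> is followed by s with FIRST {s}. Thus FOLLOW(<S>) = {$, s}.
FOLLOW(<K>): in <S>::=<K> r <K> (occurrence 1), <K> is followed by r <K> with FIRST {r}; in <S>::=<K> r <K> (occurrence 2), the suffix after <K> is empty, so FOLLOW(<K>) ⊇ FOLLOW(<S>) = {$, s}; in <S>::=u s <K>, the suffix after <K> is empty, so FOLLOW(<K>) ⊇ FOLLOW(<S>) = {$, s}; in <E>::=<K> w <S> s, <K> is followed by w <S> s with FIRST {w}. Thus FOLLOW(<K>) = {$, r, s, w}.
FOLLOW(<E>): in <K>::=<E> w w r, <E> is followed by w w r with FIRST {w}. Thus FOLLOW(<E>) = {w}.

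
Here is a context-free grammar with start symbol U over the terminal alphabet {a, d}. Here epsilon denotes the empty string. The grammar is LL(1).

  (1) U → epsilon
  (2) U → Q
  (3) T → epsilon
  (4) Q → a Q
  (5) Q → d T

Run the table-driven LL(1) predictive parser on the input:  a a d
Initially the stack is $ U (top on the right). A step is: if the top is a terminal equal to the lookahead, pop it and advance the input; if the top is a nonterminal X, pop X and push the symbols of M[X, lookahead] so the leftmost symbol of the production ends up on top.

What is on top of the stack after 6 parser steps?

d

     Stack  Input    Action
  1  $ U    a a d $  expand U → Q
  2  $ Q    a a d $  expand Q → a Q
  3  $ Q a  a a d $  match a
  4  $ Q    a d $    expand Q → a Q
  5  $ Q a  a d $    match a
  6  $ Q    d $      expand Q → d T
Stack after step 6: $ T d (top = d).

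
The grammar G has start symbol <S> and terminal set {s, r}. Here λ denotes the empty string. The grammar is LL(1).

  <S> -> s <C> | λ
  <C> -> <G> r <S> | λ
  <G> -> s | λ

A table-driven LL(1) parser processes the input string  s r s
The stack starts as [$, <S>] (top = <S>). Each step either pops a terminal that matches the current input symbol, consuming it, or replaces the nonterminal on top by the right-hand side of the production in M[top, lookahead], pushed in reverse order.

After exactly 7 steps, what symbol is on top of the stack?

step 1: stack=$ <S>  input=s r s $  — expand <S> -> s <C>
step 2: stack=$ <C> s  input=s r s $  — match s
step 3: stack=$ <C>  input=r s $  — expand <C> -> <G> r <S>
step 4: stack=$ <S> r <G>  input=r s $  — expand <G> -> λ
step 5: stack=$ <S> r  input=r s $  — match r
step 6: stack=$ <S>  input=s $  — expand <S> -> s <C>
step 7: stack=$ <C> s  input=s $  — match s
Stack after step 7: $ <C> (top = <C>).

<C>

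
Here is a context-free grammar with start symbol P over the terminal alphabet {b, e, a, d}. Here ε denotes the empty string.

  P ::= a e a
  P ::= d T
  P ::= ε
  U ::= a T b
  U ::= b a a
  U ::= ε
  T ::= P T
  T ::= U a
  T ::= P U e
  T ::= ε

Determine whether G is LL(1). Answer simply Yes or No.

FIRST(P) = {ε, a, d}
FIRST(U) = {ε, a, b}
FIRST(T) = {ε, a, b, d, e}
FOLLOW(P) = {$, a, b, d, e}
FOLLOW(U) = {a, e}
FOLLOW(T) = {$, a, b, d, e}
Cell M[P, a] receives both P ::= a e a and P ::= ε — the grammar is not LL(1).

No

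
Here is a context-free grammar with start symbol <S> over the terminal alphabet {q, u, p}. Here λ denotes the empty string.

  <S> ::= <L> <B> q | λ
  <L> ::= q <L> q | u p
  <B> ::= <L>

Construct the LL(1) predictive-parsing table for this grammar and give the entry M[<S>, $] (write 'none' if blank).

FIRST(<L>) = {q, u}
FIRST(<S>) = {λ, q, u}  (via <L> <B> q)
FIRST(<B>) = {q, u}  (via <L>)
FOLLOW(<S>) includes $ since <S> is the start symbol.
FOLLOW(<S>): <S> appears on no right-hand side. Thus FOLLOW(<S>) = {$}.
For <S> ::= <L> <B> q: FIRST(<L> <B> q) = {q, u}, so it goes in M[<S>, t] for t ∈ {q, u}.
For <S> ::= λ: FIRST(λ) = {λ}, so it goes in M[<S>, t] for t ∈ {}; since λ ∈ FIRST, also for every t ∈ FOLLOW(<S>) = {$}.

<S> ::= λ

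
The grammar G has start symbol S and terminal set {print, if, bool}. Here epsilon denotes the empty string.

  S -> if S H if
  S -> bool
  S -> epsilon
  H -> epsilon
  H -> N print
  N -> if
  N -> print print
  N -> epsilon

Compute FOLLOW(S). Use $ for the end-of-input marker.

{$, if, print}

FIRST(S): from S->if S H if we get {if}; from S->bool we get {bool}; from S->epsilon we get {epsilon}. So FIRST(S) = {epsilon, bool, if}.
FIRST(N): from N->if we get {if}; from N->print print we get {print}; from N->epsilon we get {epsilon}. So FIRST(N) = {epsilon, if, print}.
FIRST(H): from H->epsilon we get {epsilon}; from H->N print we get {if, print}. So FIRST(H) = {epsilon, if, print}.
FOLLOW(S) includes $ since S is the start symbol.
FOLLOW(S): in S->if S H if, S is followed by H if with FIRST {if, print}. Thus FOLLOW(S) = {$, if, print}.
FOLLOW(H): in S->if S H if, H is followed by if with FIRST {if}. Thus FOLLOW(H) = {if}.
FOLLOW(N): in H->N print, N is followed by print with FIRST {print}. Thus FOLLOW(N) = {print}.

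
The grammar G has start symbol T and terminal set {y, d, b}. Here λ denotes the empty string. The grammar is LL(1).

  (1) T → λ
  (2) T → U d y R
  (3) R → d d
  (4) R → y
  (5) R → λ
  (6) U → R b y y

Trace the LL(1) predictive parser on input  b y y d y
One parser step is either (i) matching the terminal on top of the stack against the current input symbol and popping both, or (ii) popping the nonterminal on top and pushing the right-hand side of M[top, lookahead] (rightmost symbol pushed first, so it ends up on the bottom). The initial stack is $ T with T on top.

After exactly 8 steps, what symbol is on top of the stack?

R

     Stack            Input        Action
  1  $ T              b y y d y $  expand T → U d y R
  2  $ R y d U        b y y d y $  expand U → R b y y
  3  $ R y d y y b R  b y y d y $  expand R → λ
  4  $ R y d y y b    b y y d y $  match b
  5  $ R y d y y      y y d y $    match y
  6  $ R y d y        y d y $      match y
  7  $ R y d          d y $        match d
  8  $ R y            y $          match y
Stack after step 8: $ R (top = R).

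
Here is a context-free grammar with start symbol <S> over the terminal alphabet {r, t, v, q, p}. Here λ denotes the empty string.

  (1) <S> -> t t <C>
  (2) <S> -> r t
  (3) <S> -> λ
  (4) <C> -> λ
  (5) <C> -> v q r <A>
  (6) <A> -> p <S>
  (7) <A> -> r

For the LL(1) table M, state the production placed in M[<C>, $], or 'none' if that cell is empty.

FIRST(<S>): from <S>->t t <C> we get {t}; from <S>->r t we get {r}; from <S>->λ we get {λ}. So FIRST(<S>) = {λ, r, t}.
FIRST(<C>): from <C>->λ we get {λ}; from <C>->v q r <A> we get {v}. So FIRST(<C>) = {λ, v}.
FIRST(<A>): from <A>->p <S> we get {p}; from <A>->r we get {r}. So FIRST(<A>) = {p, r}.
FOLLOW(<S>) includes $ since <S> is the start symbol.
FOLLOW(<S>): in <A>->p <S>, the suffix after <S> is empty, so FOLLOW(<S>) ⊇ FOLLOW(<A>) = {$}. Thus FOLLOW(<S>) = {$}.
FOLLOW(<C>): in <S>->t t <C>, the suffix after <C> is empty, so FOLLOW(<C>) ⊇ FOLLOW(<S>) = {$}. Thus FOLLOW(<C>) = {$}.
For <C> -> λ: FIRST(λ) = {λ}, so it goes in M[<C>, t] for t ∈ {}; since λ ∈ FIRST, also for every t ∈ FOLLOW(<C>) = {$}.
For <C> -> v q r <A>: FIRST(v q r <A>) = {v}, so it goes in M[<C>, t] for t ∈ {v}.

<C> -> λ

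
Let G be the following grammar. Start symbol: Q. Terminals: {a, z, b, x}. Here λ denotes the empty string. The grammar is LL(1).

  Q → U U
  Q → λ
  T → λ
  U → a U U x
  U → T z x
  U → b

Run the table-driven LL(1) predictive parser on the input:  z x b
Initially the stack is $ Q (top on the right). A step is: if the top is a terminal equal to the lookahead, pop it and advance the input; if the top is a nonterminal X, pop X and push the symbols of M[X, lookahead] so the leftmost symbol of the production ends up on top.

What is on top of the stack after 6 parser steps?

b

step 1: stack=$ Q  input=z x b $  — expand Q → U U
step 2: stack=$ U U  input=z x b $  — expand U → T z x
step 3: stack=$ U x z T  input=z x b $  — expand T → λ
step 4: stack=$ U x z  input=z x b $  — match z
step 5: stack=$ U x  input=x b $  — match x
step 6: stack=$ U  input=b $  — expand U → b
Stack after step 6: $ b (top = b).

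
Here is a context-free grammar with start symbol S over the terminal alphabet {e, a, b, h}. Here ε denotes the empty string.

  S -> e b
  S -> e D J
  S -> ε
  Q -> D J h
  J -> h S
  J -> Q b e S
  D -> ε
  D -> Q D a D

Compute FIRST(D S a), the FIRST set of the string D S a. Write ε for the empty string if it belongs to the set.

FIRST(S) = {ε, e}
FIRST(Q) = {h}  (via D J h)
FIRST(J) = {h}  (via Q b e S)
FIRST(D) = {ε, h}  (via Q D a D)
FIRST(D S a): take FIRST of each symbol in turn, carrying on past any symbol whose FIRST contains ε; result {a, e, h}.

{a, e, h}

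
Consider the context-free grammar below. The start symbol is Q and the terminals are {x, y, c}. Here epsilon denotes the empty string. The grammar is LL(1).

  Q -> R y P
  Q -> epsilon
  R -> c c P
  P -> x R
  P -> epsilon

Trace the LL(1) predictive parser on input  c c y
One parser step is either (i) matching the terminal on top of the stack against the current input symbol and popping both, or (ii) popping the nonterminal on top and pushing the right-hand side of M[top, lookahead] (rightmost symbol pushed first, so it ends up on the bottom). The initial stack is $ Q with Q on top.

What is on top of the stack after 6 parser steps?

     Stack        Input    Action
  1  $ Q          c c y $  expand Q -> R y P
  2  $ P y R      c c y $  expand R -> c c P
  3  $ P y P c c  c c y $  match c
  4  $ P y P c    c y $    match c
  5  $ P y P      y $      expand P -> epsilon
  6  $ P y        y $      match y
Stack after step 6: $ P (top = P).

P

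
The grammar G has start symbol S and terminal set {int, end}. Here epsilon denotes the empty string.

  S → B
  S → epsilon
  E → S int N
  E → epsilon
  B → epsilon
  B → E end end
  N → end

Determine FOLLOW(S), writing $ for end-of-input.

FIRST(N) = {end}
FIRST(S) = {epsilon, end, int}  (via B)
FIRST(E) = {epsilon, end, int}  (via S int N)
FIRST(B) = {epsilon, end, int}  (via E end end)
FOLLOW(S) includes $ since S is the start symbol.
FOLLOW(S): in E→S int N, S is followed by int N with FIRST {int}. Thus FOLLOW(S) = {$, int}.
FOLLOW(E): in B→E end end, E is followed by end end with FIRST {end}. Thus FOLLOW(E) = {end}.
FOLLOW(B): in S→B, the suffix after B is empty, so FOLLOW(B) ⊇ FOLLOW(S) = {$, int}. Thus FOLLOW(B) = {$, int}.
FOLLOW(N): in E→S int N, the suffix after N is empty, so FOLLOW(N) ⊇ FOLLOW(E) = {end}. Thus FOLLOW(N) = {end}.

{$, int}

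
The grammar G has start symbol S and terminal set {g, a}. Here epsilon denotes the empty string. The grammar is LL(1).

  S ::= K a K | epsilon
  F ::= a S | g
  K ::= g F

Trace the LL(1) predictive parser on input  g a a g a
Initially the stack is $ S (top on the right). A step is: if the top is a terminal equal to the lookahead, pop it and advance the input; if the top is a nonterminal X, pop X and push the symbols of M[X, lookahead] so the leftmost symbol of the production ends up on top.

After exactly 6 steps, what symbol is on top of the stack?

a

step 1: stack=$ S  input=g a a g a $  — expand S ::= K a K
step 2: stack=$ K a K  input=g a a g a $  — expand K ::= g F
step 3: stack=$ K a F g  input=g a a g a $  — match g
step 4: stack=$ K a F  input=a a g a $  — expand F ::= a S
step 5: stack=$ K a S a  input=a a g a $  — match a
step 6: stack=$ K a S  input=a g a $  — expand S ::= epsilon
Stack after step 6: $ K a (top = a).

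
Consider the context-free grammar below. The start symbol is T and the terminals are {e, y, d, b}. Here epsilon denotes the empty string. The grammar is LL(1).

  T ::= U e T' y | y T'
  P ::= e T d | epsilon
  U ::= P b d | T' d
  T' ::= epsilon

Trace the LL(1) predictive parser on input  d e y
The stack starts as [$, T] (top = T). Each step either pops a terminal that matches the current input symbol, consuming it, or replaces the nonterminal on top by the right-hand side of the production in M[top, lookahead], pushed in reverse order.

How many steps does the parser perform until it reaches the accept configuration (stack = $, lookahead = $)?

step 1: stack=$ T  input=d e y $  — expand T ::= U e T' y
step 2: stack=$ y T' e U  input=d e y $  — expand U ::= T' d
step 3: stack=$ y T' e d T'  input=d e y $  — expand T' ::= epsilon
step 4: stack=$ y T' e d  input=d e y $  — match d
step 5: stack=$ y T' e  input=e y $  — match e
step 6: stack=$ y T'  input=y $  — expand T' ::= epsilon
step 7: stack=$ y  input=y $  — match y
Accept reached after 7 steps.

7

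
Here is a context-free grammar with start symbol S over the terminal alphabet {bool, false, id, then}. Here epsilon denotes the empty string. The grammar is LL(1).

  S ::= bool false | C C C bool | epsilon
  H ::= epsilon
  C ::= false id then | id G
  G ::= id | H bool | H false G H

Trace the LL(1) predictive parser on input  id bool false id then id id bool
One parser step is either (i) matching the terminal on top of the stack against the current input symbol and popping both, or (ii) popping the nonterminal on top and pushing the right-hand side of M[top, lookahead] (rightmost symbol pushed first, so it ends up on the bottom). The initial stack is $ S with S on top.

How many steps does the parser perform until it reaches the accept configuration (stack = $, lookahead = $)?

15

      Stack                   Input                               Action
   1  $ S                     id bool false id then id id bool $  expand S ::= C C C bool
   2  $ bool C C C            id bool false id then id id bool $  expand C ::= id G
   3  $ bool C C G id         id bool false id then id id bool $  match id
   4  $ bool C C G            bool false id then id id bool $     expand G ::= H bool
   5  $ bool C C bool H       bool false id then id id bool $     expand H ::= epsilon
   6  $ bool C C bool         bool false id then id id bool $     match bool
   7  $ bool C C              false id then id id bool $          expand C ::= false id then
   8  $ bool C then id false  false id then id id bool $          match false
   9  $ bool C then id        id then id id bool $                match id
  10  $ bool C then           then id id bool $                   match then
  11  $ bool C                id id bool $                        expand C ::= id G
  12  $ bool G id             id id bool $                        match id
  13  $ bool G                id bool $                           expand G ::= id
  14  $ bool id               id bool $                           match id
  15  $ bool                  bool $                              match bool
Accept reached after 15 steps.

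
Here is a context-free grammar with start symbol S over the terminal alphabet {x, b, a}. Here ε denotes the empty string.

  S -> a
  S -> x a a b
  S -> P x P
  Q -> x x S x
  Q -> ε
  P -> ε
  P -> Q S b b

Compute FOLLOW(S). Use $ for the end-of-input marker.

FIRST(Q): from Q->x x S x we get {x}; from Q->ε we get {ε}. So FIRST(Q) = {ε, x}.
FIRST(S): from S->a we get {a}; from S->x a a b we get {x}; from S->P x P we get {a, x}. So FIRST(S) = {a, x}.
FIRST(P): from P->ε we get {ε}; from P->Q S b b we get {a, x}. So FIRST(P) = {ε, a, x}.
FOLLOW(S) includes $ since S is the start symbol.
FOLLOW(S): in Q->x x S x, S is followed by x with FIRST {x}; in P->Q S b b, S is followed by b b with FIRST {b}. Thus FOLLOW(S) = {$, b, x}.
FOLLOW(Q): in P->Q S b b, Q is followed by S b b with FIRST {a, x}. Thus FOLLOW(Q) = {a, x}.
FOLLOW(P): in S->P x P (occurrence 1), P is followed by x P with FIRST {x}; in S->P x P (occurrence 2), the suffix after P is empty, so FOLLOW(P) ⊇ FOLLOW(S) = {$, b, x}. Thus FOLLOW(P) = {$, b, x}.

{$, b, x}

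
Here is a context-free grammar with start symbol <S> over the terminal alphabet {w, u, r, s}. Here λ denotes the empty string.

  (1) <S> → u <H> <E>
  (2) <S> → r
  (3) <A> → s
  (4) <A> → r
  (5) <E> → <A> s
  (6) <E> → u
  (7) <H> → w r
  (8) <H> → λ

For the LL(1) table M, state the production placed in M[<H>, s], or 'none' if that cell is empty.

<H> → λ

FIRST(<S>) = {r, u}
FIRST(<A>) = {r, s}
FIRST(<H>) = {λ, w}
FIRST(<E>) = {r, s, u}  (via <A> s)
FOLLOW(<S>) includes $ since <S> is the start symbol.
FOLLOW(<H>): in <S>→u <H> <E>, <H> is followed by <E> with FIRST {r, s, u}. Thus FOLLOW(<H>) = {r, s, u}.
For <H> → w r: FIRST(w r) = {w}, so it goes in M[<H>, t] for t ∈ {w}.
For <H> → λ: FIRST(λ) = {λ}, so it goes in M[<H>, t] for t ∈ {}; since λ ∈ FIRST, also for every t ∈ FOLLOW(<H>) = {r, s, u}.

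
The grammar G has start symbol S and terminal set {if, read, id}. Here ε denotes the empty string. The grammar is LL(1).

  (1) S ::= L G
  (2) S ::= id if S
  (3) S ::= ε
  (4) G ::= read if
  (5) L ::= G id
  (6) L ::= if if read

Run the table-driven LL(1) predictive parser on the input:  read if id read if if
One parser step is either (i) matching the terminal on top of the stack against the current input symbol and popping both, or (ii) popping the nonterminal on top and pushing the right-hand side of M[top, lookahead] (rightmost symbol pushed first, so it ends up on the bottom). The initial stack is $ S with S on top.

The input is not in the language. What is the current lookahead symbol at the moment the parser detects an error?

if

      Stack           Input                    Action
   1  $ S             read if id read if if $  expand S ::= L G
   2  $ G L           read if id read if if $  expand L ::= G id
   3  $ G id G        read if id read if if $  expand G ::= read if
   4  $ G id if read  read if id read if if $  match read
   5  $ G id if       if id read if if $       match if
   6  $ G id          id read if if $          match id
   7  $ G             read if if $             expand G ::= read if
   8  $ if read       read if if $             match read
   9  $ if            if if $                  match if
  10  $               if $                     error: stack empty but input remains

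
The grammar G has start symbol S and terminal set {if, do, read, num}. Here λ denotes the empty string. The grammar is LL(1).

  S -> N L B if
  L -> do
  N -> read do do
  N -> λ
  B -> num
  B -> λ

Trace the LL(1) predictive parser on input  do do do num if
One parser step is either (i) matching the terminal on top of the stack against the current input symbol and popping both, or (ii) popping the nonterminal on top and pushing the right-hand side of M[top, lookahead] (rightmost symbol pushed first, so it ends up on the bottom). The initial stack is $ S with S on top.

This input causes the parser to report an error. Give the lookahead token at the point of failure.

do

     Stack       Input              Action
  1  $ S         do do do num if $  expand S -> N L B if
  2  $ if B L N  do do do num if $  expand N -> λ
  3  $ if B L    do do do num if $  expand L -> do
  4  $ if B do   do do do num if $  match do
  5  $ if B      do do num if $     error: M[B, do] is empty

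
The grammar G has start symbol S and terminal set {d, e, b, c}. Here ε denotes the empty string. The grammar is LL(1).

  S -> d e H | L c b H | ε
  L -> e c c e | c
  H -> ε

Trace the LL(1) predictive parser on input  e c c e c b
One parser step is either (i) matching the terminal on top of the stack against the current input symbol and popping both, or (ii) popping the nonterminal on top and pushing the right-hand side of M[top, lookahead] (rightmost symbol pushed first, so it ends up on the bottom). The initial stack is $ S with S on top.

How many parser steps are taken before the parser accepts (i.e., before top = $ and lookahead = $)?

step 1: stack=$ S  input=e c c e c b $  — expand S -> L c b H
step 2: stack=$ H b c L  input=e c c e c b $  — expand L -> e c c e
step 3: stack=$ H b c e c c e  input=e c c e c b $  — match e
step 4: stack=$ H b c e c c  input=c c e c b $  — match c
step 5: stack=$ H b c e c  input=c e c b $  — match c
step 6: stack=$ H b c e  input=e c b $  — match e
step 7: stack=$ H b c  input=c b $  — match c
step 8: stack=$ H b  input=b $  — match b
step 9: stack=$ H  input=$  — expand H -> ε
Accept reached after 9 steps.

9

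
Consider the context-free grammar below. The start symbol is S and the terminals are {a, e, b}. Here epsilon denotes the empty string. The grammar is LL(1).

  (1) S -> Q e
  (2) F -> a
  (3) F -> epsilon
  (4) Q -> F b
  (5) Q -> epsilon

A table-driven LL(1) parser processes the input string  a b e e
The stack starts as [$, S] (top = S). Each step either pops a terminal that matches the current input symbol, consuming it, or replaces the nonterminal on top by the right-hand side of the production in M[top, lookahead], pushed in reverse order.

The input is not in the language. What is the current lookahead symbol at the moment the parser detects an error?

     Stack    Input      Action
  1  $ S      a b e e $  expand S -> Q e
  2  $ e Q    a b e e $  expand Q -> F b
  3  $ e b F  a b e e $  expand F -> a
  4  $ e b a  a b e e $  match a
  5  $ e b    b e e $    match b
  6  $ e      e e $      match e
  7  $        e $        error: stack empty but input remains

e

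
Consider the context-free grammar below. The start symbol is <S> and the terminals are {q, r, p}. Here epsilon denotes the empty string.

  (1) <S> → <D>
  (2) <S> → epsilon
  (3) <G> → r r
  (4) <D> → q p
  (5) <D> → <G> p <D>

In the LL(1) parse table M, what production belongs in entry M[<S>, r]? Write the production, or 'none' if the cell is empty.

<S> → <D>

FIRST(<G>): from <G>→r r we get {r}. So FIRST(<G>) = {r}.
FIRST(<D>): from <D>→q p we get {q}; from <D>→<G> p <D> we get {r}. So FIRST(<D>) = {q, r}.
FIRST(<S>): from <S>→<D> we get {q, r}; from <S>→epsilon we get {epsilon}. So FIRST(<S>) = {epsilon, q, r}.
FOLLOW(<S>) includes $ since <S> is the start symbol.
FOLLOW(<S>): <S> appears on no right-hand side. Thus FOLLOW(<S>) = {$}.
For <S> → <D>: FIRST(<D>) = {q, r}, so it goes in M[<S>, t] for t ∈ {q, r}.
For <S> → epsilon: FIRST(epsilon) = {epsilon}, so it goes in M[<S>, t] for t ∈ {}; since epsilon ∈ FIRST, also for every t ∈ FOLLOW(<S>) = {$}.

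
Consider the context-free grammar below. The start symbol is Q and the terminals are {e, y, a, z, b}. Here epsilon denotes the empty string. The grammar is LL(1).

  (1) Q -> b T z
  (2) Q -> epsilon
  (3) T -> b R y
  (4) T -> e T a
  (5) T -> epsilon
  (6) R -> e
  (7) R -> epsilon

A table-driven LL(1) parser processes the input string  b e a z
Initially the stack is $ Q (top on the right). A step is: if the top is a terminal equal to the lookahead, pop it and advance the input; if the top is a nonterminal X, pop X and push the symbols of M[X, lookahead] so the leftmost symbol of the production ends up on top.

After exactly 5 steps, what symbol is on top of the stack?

step 1: stack=$ Q  input=b e a z $  — expand Q -> b T z
step 2: stack=$ z T b  input=b e a z $  — match b
step 3: stack=$ z T  input=e a z $  — expand T -> e T a
step 4: stack=$ z a T e  input=e a z $  — match e
step 5: stack=$ z a T  input=a z $  — expand T -> epsilon
Stack after step 5: $ z a (top = a).

a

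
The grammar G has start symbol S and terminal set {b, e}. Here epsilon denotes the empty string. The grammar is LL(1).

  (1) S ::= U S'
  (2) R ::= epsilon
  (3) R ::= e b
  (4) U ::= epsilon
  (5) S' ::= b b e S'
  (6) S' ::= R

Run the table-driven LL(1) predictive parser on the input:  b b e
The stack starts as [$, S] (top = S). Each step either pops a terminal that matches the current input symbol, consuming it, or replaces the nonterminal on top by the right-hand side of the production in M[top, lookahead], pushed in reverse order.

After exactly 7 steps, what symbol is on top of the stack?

step 1: stack=$ S  input=b b e $  — expand S ::= U S'
step 2: stack=$ S' U  input=b b e $  — expand U ::= epsilon
step 3: stack=$ S'  input=b b e $  — expand S' ::= b b e S'
step 4: stack=$ S' e b b  input=b b e $  — match b
step 5: stack=$ S' e b  input=b e $  — match b
step 6: stack=$ S' e  input=e $  — match e
step 7: stack=$ S'  input=$  — expand S' ::= R
Stack after step 7: $ R (top = R).

R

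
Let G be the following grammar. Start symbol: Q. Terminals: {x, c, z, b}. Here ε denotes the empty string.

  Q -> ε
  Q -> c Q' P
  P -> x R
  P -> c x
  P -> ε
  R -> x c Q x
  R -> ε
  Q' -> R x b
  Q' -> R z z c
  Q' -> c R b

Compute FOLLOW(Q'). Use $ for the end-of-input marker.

FIRST(Q): from Q->ε we get {ε}; from Q->c Q' P we get {c}. So FIRST(Q) = {ε, c}.
FIRST(P): from P->x R we get {x}; from P->c x we get {c}; from P->ε we get {ε}. So FIRST(P) = {ε, c, x}.
FIRST(R): from R->x c Q x we get {x}; from R->ε we get {ε}. So FIRST(R) = {ε, x}.
FIRST(Q'): from Q'->R x b we get {x}; from Q'->R z z c we get {x, z}; from Q'->c R b we get {c}. So FIRST(Q') = {c, x, z}.
FOLLOW(Q) includes $ since Q is the start symbol.
FOLLOW(Q): in R->x c Q x, Q is followed by x with FIRST {x}. Thus FOLLOW(Q) = {$, x}.
FOLLOW(P): in Q->c Q' P, the suffix after P is empty, so FOLLOW(P) ⊇ FOLLOW(Q) = {$, x}. Thus FOLLOW(P) = {$, x}.
FOLLOW(R): in P->x R, the suffix after R is empty, so FOLLOW(R) ⊇ FOLLOW(P) = {$, x}; in Q'->R x b, R is followed by x b with FIRST {x}; in Q'->R z z c, R is followed by z z c with FIRST {z}; in Q'->c R b, R is followed by b with FIRST {b}. Thus FOLLOW(R) = {$, b, x, z}.
FOLLOW(Q'): in Q->c Q' P, Q' is followed by P with FIRST {ε, c, x}; in Q->c Q' P, the suffix after Q' is nullable, so FOLLOW(Q') ⊇ FOLLOW(Q) = {$, x}. Thus FOLLOW(Q') = {$, c, x}.

{$, c, x}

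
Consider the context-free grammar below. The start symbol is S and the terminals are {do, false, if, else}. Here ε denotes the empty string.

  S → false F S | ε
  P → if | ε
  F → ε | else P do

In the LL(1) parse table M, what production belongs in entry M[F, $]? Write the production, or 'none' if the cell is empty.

F → ε

FIRST(S): from S→false F S we get {false}; from S→ε we get {ε}. So FIRST(S) = {ε, false}.
FIRST(P): from P→if we get {if}; from P→ε we get {ε}. So FIRST(P) = {ε, if}.
FIRST(F): from F→ε we get {ε}; from F→else P do we get {else}. So FIRST(F) = {ε, else}.
FOLLOW(S) includes $ since S is the start symbol.
FOLLOW(S): in S→false F S, the suffix after S is empty (adds nothing new). Thus FOLLOW(S) = {$}.
FOLLOW(F): in S→false F S, F is followed by S with FIRST {ε, false}; in S→false F S, the suffix after F is nullable, so FOLLOW(F) ⊇ FOLLOW(S) = {$}. Thus FOLLOW(F) = {$, false}.
For F → ε: FIRST(ε) = {ε}, so it goes in M[F, t] for t ∈ {}; since ε ∈ FIRST, also for every t ∈ FOLLOW(F) = {$, false}.
For F → else P do: FIRST(else P do) = {else}, so it goes in M[F, t] for t ∈ {else}.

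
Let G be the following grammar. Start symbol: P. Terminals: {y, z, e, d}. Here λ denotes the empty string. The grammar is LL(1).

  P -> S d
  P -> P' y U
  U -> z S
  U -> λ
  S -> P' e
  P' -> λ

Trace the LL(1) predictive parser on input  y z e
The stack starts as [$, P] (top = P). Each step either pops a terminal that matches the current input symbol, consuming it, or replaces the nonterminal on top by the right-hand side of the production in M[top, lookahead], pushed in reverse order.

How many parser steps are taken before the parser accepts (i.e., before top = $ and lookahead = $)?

8

step 1: stack=$ P  input=y z e $  — expand P -> P' y U
step 2: stack=$ U y P'  input=y z e $  — expand P' -> λ
step 3: stack=$ U y  input=y z e $  — match y
step 4: stack=$ U  input=z e $  — expand U -> z S
step 5: stack=$ S z  input=z e $  — match z
step 6: stack=$ S  input=e $  — expand S -> P' e
step 7: stack=$ e P'  input=e $  — expand P' -> λ
step 8: stack=$ e  input=e $  — match e
Accept reached after 8 steps.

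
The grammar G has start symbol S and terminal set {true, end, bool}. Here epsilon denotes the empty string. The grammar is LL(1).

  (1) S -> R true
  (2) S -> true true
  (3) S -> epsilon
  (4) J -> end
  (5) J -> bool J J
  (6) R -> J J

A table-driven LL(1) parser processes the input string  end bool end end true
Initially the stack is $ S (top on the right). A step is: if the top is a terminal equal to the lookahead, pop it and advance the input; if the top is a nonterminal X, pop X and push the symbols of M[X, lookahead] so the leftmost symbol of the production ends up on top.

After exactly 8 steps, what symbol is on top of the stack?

     Stack            Input                    Action
  1  $ S              end bool end end true $  expand S -> R true
  2  $ true R         end bool end end true $  expand R -> J J
  3  $ true J J       end bool end end true $  expand J -> end
  4  $ true J end     end bool end end true $  match end
  5  $ true J         bool end end true $      expand J -> bool J J
  6  $ true J J bool  bool end end true $      match bool
  7  $ true J J       end end true $           expand J -> end
  8  $ true J end     end end true $           match end
Stack after step 8: $ true J (top = J).

J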